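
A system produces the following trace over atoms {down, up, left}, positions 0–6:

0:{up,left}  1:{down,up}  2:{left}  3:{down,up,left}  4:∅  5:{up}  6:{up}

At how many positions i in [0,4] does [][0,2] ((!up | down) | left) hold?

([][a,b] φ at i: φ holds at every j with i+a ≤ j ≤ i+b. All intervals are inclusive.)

Evaluate at each i in [0,4]:
  i=0: ✓ (all of [0,2])
  i=1: ✓ (all of [1,3])
  i=2: ✓ (all of [2,4])
  i=3: ✗ (fails at j=5)
  i=4: ✗ (fails at j=5)
Positions where it holds: {0, 1, 2} → 3.

3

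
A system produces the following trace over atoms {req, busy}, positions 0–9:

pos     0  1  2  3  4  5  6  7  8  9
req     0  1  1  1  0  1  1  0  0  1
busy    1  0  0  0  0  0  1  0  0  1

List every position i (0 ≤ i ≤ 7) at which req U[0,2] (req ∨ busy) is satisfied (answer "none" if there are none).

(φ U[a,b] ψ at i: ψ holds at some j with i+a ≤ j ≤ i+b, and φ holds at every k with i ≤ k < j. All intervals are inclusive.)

Evaluate at each i in [0,7]:
  i=0: ✓ (rhs at j=0)
  i=1: ✓ (rhs at j=1)
  i=2: ✓ (rhs at j=2)
  i=3: ✓ (rhs at j=3)
  i=4: ✗ (lhs fails at k=4 before rhs at j=5)
  i=5: ✓ (rhs at j=5)
  i=6: ✓ (rhs at j=6)
  i=7: ✗ (lhs fails at k=7 before rhs at j=9)

0, 1, 2, 3, 5, 6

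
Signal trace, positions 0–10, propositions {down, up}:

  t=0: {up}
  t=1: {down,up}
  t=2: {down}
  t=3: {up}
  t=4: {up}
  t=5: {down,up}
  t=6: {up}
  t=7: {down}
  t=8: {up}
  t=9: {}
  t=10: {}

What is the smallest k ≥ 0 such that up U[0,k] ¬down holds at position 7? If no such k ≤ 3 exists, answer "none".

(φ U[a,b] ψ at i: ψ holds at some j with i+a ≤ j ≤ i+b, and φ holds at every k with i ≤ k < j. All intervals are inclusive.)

none

Need earliest j ≥ 7 with ¬down, and up at every k in [7,j-1].
  j=7: rhs fails.
  j=8: rhs holds but lhs fails at k=7.
  j=9: rhs holds but lhs fails at k=7.
  j=10: rhs holds but lhs fails at k=7.
No witness within the range → none.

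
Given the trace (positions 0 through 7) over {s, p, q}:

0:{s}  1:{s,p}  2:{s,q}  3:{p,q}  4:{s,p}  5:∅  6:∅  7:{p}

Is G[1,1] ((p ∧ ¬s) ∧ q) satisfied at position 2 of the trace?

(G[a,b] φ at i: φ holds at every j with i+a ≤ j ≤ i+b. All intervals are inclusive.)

True

Check ((p ∧ ¬s) ∧ q) at every j in [3,3]:
  j=3: true
All positions satisfy it → formula holds.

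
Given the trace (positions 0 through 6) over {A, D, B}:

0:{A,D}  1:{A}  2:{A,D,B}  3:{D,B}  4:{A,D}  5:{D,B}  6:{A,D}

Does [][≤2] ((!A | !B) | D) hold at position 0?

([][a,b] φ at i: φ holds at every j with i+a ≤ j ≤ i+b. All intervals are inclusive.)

Check ((!A | !B) | D) at every j in [0,2]:
  j=0: true
  j=1: true
  j=2: true
All positions satisfy it → formula holds.

Yes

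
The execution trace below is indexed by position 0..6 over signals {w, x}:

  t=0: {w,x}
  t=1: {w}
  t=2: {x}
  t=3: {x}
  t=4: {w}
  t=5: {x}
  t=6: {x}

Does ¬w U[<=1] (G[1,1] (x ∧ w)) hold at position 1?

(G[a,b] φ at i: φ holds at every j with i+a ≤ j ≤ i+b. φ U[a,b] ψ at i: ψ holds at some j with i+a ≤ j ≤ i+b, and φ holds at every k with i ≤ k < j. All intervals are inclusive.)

Does not hold

Need some j in [1,2] with G[1,1] (x ∧ w), and ¬w at every k in [1,j-1].
  j=1: G[1,1] (x ∧ w) — fails at 2.
  j=2: G[1,1] (x ∧ w) — fails at 3.
No j in the window works → until fails.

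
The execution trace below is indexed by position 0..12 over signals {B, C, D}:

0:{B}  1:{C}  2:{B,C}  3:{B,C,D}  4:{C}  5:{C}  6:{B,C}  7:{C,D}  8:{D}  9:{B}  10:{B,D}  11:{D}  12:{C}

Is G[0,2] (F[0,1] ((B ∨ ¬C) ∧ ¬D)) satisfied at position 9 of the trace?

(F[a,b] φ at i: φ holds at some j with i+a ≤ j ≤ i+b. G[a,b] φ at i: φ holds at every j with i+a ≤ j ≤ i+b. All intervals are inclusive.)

No

Check F[0,1] ((B ∨ ¬C) ∧ ¬D) at every j in [9,11]:
  j=9: holds (witness at 9)
  j=10: fails (none in [10,11])
  j=11: fails (none in [11,12])
Fails at j=10 → formula fails.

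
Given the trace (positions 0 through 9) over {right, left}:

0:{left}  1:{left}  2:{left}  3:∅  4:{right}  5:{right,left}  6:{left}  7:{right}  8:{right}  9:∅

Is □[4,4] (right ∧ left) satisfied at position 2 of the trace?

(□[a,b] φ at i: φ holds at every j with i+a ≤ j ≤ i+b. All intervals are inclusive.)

No

Check (right ∧ left) at every j in [6,6]:
  j=6: false
Fails at j=6 → formula fails.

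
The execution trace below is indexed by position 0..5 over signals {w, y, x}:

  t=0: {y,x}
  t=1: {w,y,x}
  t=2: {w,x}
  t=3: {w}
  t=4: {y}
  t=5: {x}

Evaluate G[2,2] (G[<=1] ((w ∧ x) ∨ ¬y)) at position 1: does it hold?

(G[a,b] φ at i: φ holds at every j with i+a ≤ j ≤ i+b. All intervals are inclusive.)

Does not hold

Check G[<=1] ((w ∧ x) ∨ ¬y) at every j in [3,3]:
  j=3: fails at 4
Fails at j=3 → formula fails.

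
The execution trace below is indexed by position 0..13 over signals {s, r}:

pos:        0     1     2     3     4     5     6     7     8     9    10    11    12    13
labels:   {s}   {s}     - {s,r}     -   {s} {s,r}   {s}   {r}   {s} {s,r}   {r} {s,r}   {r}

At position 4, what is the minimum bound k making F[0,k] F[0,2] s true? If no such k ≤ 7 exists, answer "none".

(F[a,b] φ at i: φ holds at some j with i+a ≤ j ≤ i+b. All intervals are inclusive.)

0

Scan j = 4,5,… for F[0,2] s:
  j=4: holds
First hit at j=4, so smallest k = 4-4 = 0.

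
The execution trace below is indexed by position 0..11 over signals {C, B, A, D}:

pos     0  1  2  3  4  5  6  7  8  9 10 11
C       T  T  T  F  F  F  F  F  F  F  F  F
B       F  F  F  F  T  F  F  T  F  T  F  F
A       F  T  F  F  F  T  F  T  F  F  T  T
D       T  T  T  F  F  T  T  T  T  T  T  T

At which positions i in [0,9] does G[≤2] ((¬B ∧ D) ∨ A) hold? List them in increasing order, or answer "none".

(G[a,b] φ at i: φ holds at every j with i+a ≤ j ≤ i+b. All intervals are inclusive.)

Evaluate at each i in [0,9]:
  i=0: ✓ (all of [0,2])
  i=1: ✗ (fails at j=3)
  i=2: ✗ (fails at j=3)
  i=3: ✗ (fails at j=3)
  i=4: ✗ (fails at j=4)
  i=5: ✓ (all of [5,7])
  i=6: ✓ (all of [6,8])
  i=7: ✗ (fails at j=9)
  i=8: ✗ (fails at j=9)
  i=9: ✗ (fails at j=9)

0, 5, 6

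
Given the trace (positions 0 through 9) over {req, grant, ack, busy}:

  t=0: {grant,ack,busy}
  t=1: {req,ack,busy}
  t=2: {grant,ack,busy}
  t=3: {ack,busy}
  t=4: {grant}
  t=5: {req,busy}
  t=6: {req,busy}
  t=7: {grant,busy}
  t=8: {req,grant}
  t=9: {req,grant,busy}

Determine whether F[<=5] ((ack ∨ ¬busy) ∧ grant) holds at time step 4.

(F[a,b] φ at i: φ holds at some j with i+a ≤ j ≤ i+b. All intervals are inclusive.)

Check ((ack ∨ ¬busy) ∧ grant) at each j in [4,9]:
  j=4: true
  j=5: false
  j=6: false
  j=7: false
  j=8: true
  j=9: false
Found at j=4 → formula holds.

True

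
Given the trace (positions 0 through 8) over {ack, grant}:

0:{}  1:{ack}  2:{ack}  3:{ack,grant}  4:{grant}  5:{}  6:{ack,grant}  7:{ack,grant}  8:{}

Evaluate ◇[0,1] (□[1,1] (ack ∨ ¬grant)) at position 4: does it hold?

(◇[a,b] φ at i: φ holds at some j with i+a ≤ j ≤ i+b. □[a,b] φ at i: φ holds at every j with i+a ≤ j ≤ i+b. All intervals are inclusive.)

Holds

Check □[1,1] (ack ∨ ¬grant) at each j in [4,5]:
  j=4: holds on [5,5]
  j=5: holds on [6,6]
Found at j=4 → formula holds.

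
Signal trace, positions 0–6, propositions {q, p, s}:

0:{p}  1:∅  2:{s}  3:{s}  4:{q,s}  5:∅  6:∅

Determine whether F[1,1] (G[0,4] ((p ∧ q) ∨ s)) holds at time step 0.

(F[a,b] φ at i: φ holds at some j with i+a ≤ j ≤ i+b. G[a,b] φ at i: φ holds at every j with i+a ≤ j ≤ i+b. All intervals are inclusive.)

No

Check G[0,4] ((p ∧ q) ∨ s) at each j in [1,1]:
  j=1: fails at 1
No position in the window satisfies it → formula fails.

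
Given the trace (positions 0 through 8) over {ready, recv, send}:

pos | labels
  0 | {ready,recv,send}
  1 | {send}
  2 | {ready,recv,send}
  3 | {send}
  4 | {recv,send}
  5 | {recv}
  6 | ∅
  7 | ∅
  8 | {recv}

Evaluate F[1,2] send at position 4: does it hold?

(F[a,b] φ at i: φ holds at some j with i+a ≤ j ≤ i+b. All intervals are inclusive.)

Check send at each j in [5,6]:
  j=5: false
  j=6: false
No position in the window satisfies it → formula fails.

Does not hold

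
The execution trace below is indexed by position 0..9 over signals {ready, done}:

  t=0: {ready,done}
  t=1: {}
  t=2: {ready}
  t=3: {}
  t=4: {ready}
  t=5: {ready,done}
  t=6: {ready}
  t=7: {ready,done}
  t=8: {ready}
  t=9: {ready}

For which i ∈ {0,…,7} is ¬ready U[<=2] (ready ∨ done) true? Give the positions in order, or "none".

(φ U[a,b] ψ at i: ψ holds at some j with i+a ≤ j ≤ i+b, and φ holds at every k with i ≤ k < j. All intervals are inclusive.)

0, 1, 2, 3, 4, 5, 6, 7

Evaluate at each i in [0,7]:
  i=0: ✓ (rhs at j=0)
  i=1: ✓ (rhs at j=2; lhs holds on [1,1])
  i=2: ✓ (rhs at j=2)
  i=3: ✓ (rhs at j=4; lhs holds on [3,3])
  i=4: ✓ (rhs at j=4)
  i=5: ✓ (rhs at j=5)
  i=6: ✓ (rhs at j=6)
  i=7: ✓ (rhs at j=7)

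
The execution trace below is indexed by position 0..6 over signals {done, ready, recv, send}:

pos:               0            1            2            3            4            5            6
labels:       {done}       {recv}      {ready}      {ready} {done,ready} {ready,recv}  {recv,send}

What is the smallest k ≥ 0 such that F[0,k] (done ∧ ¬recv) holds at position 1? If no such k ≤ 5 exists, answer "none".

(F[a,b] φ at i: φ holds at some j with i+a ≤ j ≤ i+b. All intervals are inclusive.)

3

Scan j = 1,2,… for (done ∧ ¬recv):
  j=1: fails
  j=2: fails
  j=3: fails
  j=4: holds
First hit at j=4, so smallest k = 4-1 = 3.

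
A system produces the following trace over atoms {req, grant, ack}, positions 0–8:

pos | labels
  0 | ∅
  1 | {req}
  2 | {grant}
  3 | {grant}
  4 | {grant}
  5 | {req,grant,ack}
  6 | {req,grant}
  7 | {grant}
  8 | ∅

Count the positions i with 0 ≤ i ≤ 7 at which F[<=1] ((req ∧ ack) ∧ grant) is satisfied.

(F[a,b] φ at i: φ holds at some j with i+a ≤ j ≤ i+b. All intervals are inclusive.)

2

Evaluate at each i in [0,7]:
  i=0: ✗ (none in [0,1])
  i=1: ✗ (none in [1,2])
  i=2: ✗ (none in [2,3])
  i=3: ✗ (none in [3,4])
  i=4: ✓ (witness j=5)
  i=5: ✓ (witness j=5)
  i=6: ✗ (none in [6,7])
  i=7: ✗ (none in [7,8])
Positions where it holds: {4, 5} → 2.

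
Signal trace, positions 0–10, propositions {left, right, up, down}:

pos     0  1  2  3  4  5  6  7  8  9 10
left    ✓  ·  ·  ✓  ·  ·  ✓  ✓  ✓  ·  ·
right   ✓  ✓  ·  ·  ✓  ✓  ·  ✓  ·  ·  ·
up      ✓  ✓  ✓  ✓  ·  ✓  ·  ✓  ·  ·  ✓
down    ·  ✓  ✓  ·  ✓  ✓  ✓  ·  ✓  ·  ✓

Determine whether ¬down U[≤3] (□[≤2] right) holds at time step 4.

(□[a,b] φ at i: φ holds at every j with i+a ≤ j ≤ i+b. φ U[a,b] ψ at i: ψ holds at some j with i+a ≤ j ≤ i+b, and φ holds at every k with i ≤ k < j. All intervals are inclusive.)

No

Need some j in [4,7] with □[≤2] right, and ¬down at every k in [4,j-1].
  j=4: □[≤2] right — fails at 6.
  j=5: □[≤2] right — fails at 6.
  j=6: □[≤2] right — fails at 6.
  j=7: □[≤2] right — fails at 8.
No j in the window works → until fails.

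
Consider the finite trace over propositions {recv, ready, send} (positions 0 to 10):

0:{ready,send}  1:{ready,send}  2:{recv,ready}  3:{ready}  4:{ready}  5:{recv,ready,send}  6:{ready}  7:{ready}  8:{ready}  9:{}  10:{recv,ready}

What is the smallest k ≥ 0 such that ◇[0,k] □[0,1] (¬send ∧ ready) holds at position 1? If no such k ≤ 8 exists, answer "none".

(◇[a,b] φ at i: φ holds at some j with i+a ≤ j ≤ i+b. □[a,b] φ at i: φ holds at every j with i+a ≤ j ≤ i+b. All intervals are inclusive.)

1

Scan j = 1,2,… for □[0,1] (¬send ∧ ready):
  j=1: fails
  j=2: holds
First hit at j=2, so smallest k = 2-1 = 1.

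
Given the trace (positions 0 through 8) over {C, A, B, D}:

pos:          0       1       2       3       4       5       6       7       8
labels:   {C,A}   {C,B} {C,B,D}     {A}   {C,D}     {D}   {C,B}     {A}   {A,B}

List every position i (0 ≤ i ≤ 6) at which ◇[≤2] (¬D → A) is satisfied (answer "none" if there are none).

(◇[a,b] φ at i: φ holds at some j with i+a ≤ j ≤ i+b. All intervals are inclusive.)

Evaluate at each i in [0,6]:
  i=0: ✓ (witness j=0)
  i=1: ✓ (witness j=2)
  i=2: ✓ (witness j=2)
  i=3: ✓ (witness j=3)
  i=4: ✓ (witness j=4)
  i=5: ✓ (witness j=5)
  i=6: ✓ (witness j=7)

0, 1, 2, 3, 4, 5, 6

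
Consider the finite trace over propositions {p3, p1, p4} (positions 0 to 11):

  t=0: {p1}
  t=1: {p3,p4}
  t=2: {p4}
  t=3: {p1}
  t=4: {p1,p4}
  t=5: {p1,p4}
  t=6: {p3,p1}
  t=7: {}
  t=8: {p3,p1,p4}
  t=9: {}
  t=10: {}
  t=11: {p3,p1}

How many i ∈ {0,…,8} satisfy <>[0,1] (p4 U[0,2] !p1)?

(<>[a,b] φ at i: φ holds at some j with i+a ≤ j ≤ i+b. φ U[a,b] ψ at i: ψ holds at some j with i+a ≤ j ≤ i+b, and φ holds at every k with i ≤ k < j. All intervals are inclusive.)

Evaluate at each i in [0,8]:
  i=0: ✓ (witness j=1)
  i=1: ✓ (witness j=1)
  i=2: ✓ (witness j=2)
  i=3: ✗ (none in [3,4])
  i=4: ✗ (none in [4,5])
  i=5: ✗ (none in [5,6])
  i=6: ✓ (witness j=7)
  i=7: ✓ (witness j=7)
  i=8: ✓ (witness j=8)
Positions where it holds: {0, 1, 2, 6, 7, 8} → 6.

6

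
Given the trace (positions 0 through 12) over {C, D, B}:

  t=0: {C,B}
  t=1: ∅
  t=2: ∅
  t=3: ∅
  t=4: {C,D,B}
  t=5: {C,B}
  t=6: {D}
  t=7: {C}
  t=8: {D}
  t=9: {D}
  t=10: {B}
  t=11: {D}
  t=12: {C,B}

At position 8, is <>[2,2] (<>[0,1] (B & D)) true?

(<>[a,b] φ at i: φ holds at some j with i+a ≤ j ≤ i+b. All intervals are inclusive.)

No

Check <>[0,1] (B & D) at each j in [10,10]:
  j=10: fails (none in [10,11])
No position in the window satisfies it → formula fails.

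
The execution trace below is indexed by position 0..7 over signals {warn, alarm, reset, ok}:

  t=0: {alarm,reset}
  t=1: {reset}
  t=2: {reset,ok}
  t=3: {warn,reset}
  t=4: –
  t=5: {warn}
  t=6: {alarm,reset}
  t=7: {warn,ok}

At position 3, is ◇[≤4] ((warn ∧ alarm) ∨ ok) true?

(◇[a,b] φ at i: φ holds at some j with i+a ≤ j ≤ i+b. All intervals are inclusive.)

Holds

Check ((warn ∧ alarm) ∨ ok) at each j in [3,7]:
  j=3: false
  j=4: false
  j=5: false
  j=6: false
  j=7: true
Found at j=7 → formula holds.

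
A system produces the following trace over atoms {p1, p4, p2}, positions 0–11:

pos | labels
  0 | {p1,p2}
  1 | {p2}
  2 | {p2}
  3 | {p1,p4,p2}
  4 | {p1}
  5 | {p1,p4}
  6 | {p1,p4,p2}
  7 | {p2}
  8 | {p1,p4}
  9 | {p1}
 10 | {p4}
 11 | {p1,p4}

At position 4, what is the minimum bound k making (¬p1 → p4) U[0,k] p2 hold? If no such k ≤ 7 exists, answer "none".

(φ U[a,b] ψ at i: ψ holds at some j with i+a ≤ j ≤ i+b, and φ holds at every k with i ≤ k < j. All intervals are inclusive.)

2

Need earliest j ≥ 4 with p2, and (¬p1 → p4) at every k in [4,j-1].
  j=4: rhs fails.
  j=5: rhs fails.
  j=6: rhs holds; lhs holds on [4,5]. k = 2.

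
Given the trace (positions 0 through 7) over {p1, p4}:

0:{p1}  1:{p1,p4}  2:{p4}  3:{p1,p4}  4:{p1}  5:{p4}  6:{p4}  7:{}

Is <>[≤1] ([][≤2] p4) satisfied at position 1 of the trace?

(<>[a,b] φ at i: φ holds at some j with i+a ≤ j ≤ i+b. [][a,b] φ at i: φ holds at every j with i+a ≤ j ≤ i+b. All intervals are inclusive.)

Yes

Check [][≤2] p4 at each j in [1,2]:
  j=1: holds on [1,3]
  j=2: fails at 4
Found at j=1 → formula holds.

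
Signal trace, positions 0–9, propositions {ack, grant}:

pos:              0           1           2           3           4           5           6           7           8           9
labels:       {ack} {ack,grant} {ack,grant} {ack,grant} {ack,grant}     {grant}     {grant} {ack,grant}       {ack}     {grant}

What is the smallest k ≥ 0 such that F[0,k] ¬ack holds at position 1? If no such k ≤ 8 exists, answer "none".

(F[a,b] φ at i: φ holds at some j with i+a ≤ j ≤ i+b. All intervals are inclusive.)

4

Scan j = 1,2,… for ¬ack:
  j=1: fails
  j=2: fails
  j=3: fails
  j=4: fails
  j=5: holds
First hit at j=5, so smallest k = 5-1 = 4.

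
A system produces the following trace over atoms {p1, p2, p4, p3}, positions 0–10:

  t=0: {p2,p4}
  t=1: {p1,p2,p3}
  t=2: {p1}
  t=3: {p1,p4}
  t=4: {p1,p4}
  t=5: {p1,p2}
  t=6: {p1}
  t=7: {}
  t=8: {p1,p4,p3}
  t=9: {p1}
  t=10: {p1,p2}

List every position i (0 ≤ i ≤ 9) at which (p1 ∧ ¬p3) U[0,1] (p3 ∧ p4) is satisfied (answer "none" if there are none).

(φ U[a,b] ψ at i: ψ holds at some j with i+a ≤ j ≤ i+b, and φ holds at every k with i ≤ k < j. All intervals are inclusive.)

Evaluate at each i in [0,9]:
  i=0: ✗ (no rhs in [0,1])
  i=1: ✗ (no rhs in [1,2])
  i=2: ✗ (no rhs in [2,3])
  i=3: ✗ (no rhs in [3,4])
  i=4: ✗ (no rhs in [4,5])
  i=5: ✗ (no rhs in [5,6])
  i=6: ✗ (no rhs in [6,7])
  i=7: ✗ (lhs fails at k=7 before rhs at j=8)
  i=8: ✓ (rhs at j=8)
  i=9: ✗ (no rhs in [9,10])

8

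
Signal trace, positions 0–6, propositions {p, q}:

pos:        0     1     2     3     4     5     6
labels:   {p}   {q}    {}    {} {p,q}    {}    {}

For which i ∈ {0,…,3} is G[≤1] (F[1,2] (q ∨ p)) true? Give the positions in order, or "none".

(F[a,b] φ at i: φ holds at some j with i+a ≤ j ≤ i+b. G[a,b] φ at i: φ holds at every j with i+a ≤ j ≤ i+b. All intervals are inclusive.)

2

Evaluate at each i in [0,3]:
  i=0: ✗ (fails at j=1)
  i=1: ✗ (fails at j=1)
  i=2: ✓ (all of [2,3])
  i=3: ✗ (fails at j=4)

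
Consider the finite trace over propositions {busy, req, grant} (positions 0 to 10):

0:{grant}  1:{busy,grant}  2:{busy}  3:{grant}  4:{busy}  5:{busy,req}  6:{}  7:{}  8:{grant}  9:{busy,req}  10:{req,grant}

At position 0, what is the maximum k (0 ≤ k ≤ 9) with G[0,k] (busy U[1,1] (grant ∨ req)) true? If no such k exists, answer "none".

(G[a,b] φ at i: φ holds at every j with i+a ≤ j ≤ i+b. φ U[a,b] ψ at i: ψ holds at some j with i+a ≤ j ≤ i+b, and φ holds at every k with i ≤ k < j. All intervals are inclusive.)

none

(busy U[1,1] (grant ∨ req)) must hold from j=0 onward; find where it first fails.
  j=0: fails → no k works.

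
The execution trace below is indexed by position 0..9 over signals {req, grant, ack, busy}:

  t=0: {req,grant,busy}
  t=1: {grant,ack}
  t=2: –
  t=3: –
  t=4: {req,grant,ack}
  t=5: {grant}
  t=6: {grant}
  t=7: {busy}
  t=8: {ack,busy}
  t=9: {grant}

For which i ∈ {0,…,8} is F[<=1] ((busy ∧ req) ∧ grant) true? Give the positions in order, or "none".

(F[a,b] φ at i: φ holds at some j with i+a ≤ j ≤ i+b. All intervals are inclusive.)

0

Evaluate at each i in [0,8]:
  i=0: ✓ (witness j=0)
  i=1: ✗ (none in [1,2])
  i=2: ✗ (none in [2,3])
  i=3: ✗ (none in [3,4])
  i=4: ✗ (none in [4,5])
  i=5: ✗ (none in [5,6])
  i=6: ✗ (none in [6,7])
  i=7: ✗ (none in [7,8])
  i=8: ✗ (none in [8,9])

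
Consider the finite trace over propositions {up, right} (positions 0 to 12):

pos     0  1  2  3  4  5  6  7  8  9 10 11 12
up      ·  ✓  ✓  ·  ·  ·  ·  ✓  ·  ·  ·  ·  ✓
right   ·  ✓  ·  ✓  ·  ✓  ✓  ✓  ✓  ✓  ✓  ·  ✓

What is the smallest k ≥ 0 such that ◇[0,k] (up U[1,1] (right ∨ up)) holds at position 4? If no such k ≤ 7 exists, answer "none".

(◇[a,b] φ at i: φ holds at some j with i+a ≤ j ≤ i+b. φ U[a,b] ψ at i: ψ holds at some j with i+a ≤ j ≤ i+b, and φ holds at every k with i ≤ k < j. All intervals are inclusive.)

Scan j = 4,5,… for (up U[1,1] (right ∨ up)):
  j=4: fails
  j=5: fails
  j=6: fails
  j=7: holds
First hit at j=7, so smallest k = 7-4 = 3.

3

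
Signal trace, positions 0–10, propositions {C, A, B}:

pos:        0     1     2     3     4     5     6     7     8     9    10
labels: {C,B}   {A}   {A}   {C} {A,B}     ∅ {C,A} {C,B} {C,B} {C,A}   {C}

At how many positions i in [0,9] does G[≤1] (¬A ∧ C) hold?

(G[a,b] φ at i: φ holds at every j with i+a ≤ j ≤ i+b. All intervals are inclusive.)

Evaluate at each i in [0,9]:
  i=0: ✗ (fails at j=1)
  i=1: ✗ (fails at j=1)
  i=2: ✗ (fails at j=2)
  i=3: ✗ (fails at j=4)
  i=4: ✗ (fails at j=4)
  i=5: ✗ (fails at j=5)
  i=6: ✗ (fails at j=6)
  i=7: ✓ (all of [7,8])
  i=8: ✗ (fails at j=9)
  i=9: ✗ (fails at j=9)
Positions where it holds: {7} → 1.

1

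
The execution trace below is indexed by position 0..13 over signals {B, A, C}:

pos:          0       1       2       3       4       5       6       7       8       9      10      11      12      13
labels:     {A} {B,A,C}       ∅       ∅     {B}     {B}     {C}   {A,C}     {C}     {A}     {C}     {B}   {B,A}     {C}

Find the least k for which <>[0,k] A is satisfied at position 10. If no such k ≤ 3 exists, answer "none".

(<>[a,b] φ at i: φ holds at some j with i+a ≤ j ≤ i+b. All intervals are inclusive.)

Scan j = 10,11,… for A:
  j=10: fails
  j=11: fails
  j=12: holds
First hit at j=12, so smallest k = 12-10 = 2.

2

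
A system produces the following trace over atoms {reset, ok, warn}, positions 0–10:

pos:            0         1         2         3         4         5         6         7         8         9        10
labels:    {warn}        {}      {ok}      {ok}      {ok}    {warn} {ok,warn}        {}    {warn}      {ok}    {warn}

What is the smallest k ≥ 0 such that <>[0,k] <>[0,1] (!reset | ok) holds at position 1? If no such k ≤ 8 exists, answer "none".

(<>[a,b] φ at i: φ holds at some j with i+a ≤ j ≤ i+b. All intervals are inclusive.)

0

Scan j = 1,2,… for <>[0,1] (!reset | ok):
  j=1: holds
First hit at j=1, so smallest k = 1-1 = 0.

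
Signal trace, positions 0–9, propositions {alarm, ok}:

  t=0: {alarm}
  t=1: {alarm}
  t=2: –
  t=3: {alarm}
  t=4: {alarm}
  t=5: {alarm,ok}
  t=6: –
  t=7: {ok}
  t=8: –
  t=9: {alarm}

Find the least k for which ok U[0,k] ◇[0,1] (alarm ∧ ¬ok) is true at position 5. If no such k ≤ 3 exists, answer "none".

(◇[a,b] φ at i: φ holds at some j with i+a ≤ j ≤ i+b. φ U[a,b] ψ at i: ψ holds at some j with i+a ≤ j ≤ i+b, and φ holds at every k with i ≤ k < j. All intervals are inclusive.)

Need earliest j ≥ 5 with ◇[0,1] (alarm ∧ ¬ok), and ok at every k in [5,j-1].
  j=5: rhs fails.
  j=6: rhs fails.
  j=7: rhs fails.
  j=8: rhs holds but lhs fails at k=6.
No witness within the range → none.

none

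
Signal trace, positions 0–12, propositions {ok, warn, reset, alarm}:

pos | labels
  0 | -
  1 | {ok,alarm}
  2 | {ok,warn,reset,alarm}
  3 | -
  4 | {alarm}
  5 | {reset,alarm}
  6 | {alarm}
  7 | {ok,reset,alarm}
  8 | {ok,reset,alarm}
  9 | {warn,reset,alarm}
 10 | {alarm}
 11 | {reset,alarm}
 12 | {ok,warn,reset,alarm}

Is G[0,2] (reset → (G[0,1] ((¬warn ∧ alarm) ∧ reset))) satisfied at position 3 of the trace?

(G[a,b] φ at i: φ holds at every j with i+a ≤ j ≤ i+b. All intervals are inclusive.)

False

Check (reset → (G[0,1] ((¬warn ∧ alarm) ∧ reset))) at every j in [3,5]:
  j=3: antecedent false → ✓
  j=4: antecedent false → ✓
  j=5: antecedent true; consequent fails at 6 → ✗
Fails at j=5 → formula fails.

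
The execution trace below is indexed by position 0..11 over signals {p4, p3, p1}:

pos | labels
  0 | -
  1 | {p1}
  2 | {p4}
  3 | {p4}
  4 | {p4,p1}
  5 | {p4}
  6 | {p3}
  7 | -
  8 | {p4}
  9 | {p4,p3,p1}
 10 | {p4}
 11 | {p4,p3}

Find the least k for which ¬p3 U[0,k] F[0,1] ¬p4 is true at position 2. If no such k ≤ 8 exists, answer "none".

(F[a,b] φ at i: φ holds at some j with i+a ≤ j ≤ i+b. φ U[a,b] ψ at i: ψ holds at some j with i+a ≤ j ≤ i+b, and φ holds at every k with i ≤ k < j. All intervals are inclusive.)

3

Need earliest j ≥ 2 with F[0,1] ¬p4, and ¬p3 at every k in [2,j-1].
  j=2: rhs fails.
  j=3: rhs fails.
  j=4: rhs fails.
  j=5: rhs holds; lhs holds on [2,4]. k = 3.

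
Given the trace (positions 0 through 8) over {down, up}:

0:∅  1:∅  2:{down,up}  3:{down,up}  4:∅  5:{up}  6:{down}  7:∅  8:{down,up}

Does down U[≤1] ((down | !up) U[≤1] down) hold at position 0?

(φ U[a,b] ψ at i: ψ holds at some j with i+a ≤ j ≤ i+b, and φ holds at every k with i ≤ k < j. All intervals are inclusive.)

False

Need some j in [0,1] with ((down | !up) U[≤1] down), and down at every k in [0,j-1].
  j=0: ((down | !up) U[≤1] down) — fails.
  j=1: ((down | !up) U[≤1] down) holds, but down fails at k=0 → not this j.
No j in the window works → until fails.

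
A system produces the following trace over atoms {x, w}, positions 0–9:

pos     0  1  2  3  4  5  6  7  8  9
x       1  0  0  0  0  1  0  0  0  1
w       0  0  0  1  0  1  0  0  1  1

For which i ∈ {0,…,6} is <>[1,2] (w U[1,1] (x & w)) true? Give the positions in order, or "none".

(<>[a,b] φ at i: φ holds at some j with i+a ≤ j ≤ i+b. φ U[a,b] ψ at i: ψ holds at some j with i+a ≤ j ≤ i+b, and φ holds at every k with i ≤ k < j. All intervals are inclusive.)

6

Evaluate at each i in [0,6]:
  i=0: ✗ (none in [1,2])
  i=1: ✗ (none in [2,3])
  i=2: ✗ (none in [3,4])
  i=3: ✗ (none in [4,5])
  i=4: ✗ (none in [5,6])
  i=5: ✗ (none in [6,7])
  i=6: ✓ (witness j=8)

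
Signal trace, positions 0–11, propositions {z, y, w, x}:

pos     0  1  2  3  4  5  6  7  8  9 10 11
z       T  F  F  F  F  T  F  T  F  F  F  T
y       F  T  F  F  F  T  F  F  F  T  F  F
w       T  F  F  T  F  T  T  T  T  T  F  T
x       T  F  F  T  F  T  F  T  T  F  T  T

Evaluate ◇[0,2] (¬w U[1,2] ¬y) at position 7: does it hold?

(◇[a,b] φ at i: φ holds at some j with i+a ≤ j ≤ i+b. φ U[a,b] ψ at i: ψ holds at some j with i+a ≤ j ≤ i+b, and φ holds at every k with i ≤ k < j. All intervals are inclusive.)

False

Check (¬w U[1,2] ¬y) at each j in [7,9]:
  j=7: fails
  j=8: fails
  j=9: fails
No position in the window satisfies it → formula fails.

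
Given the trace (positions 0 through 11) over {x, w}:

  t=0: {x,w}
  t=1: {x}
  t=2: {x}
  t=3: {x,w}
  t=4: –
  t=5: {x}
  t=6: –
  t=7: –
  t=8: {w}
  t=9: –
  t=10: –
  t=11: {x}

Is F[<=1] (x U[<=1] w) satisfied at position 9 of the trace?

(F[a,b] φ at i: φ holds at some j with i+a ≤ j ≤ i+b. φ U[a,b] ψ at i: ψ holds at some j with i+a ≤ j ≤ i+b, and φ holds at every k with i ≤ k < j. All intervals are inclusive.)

Does not hold

Check (x U[<=1] w) at each j in [9,10]:
  j=9: fails
  j=10: fails
No position in the window satisfies it → formula fails.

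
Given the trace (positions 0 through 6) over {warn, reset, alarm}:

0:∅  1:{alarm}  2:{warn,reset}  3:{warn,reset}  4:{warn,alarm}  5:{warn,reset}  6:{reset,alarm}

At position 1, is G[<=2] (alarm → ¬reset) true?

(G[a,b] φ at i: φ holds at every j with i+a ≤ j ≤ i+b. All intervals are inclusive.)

Check (alarm → ¬reset) at every j in [1,3]:
  j=1: antecedent true; consequent true → ✓
  j=2: antecedent false → ✓
  j=3: antecedent false → ✓
All positions satisfy it → formula holds.

Yes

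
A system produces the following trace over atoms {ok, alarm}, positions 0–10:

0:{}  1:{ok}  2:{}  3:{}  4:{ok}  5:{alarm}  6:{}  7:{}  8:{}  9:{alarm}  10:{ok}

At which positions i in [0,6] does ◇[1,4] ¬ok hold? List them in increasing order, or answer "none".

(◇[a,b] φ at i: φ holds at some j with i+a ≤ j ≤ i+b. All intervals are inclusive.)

0, 1, 2, 3, 4, 5, 6

Evaluate at each i in [0,6]:
  i=0: ✓ (witness j=2)
  i=1: ✓ (witness j=2)
  i=2: ✓ (witness j=3)
  i=3: ✓ (witness j=5)
  i=4: ✓ (witness j=5)
  i=5: ✓ (witness j=6)
  i=6: ✓ (witness j=7)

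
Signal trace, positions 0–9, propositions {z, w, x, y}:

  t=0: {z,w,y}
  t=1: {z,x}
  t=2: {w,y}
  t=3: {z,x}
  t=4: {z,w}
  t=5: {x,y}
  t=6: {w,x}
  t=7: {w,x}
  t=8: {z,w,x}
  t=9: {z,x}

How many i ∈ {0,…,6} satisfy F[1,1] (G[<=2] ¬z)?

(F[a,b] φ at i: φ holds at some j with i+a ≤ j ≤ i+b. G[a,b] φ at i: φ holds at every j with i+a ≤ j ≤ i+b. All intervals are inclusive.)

Evaluate at each i in [0,6]:
  i=0: ✗ (none in [1,1])
  i=1: ✗ (none in [2,2])
  i=2: ✗ (none in [3,3])
  i=3: ✗ (none in [4,4])
  i=4: ✓ (witness j=5)
  i=5: ✗ (none in [6,6])
  i=6: ✗ (none in [7,7])
Positions where it holds: {4} → 1.

1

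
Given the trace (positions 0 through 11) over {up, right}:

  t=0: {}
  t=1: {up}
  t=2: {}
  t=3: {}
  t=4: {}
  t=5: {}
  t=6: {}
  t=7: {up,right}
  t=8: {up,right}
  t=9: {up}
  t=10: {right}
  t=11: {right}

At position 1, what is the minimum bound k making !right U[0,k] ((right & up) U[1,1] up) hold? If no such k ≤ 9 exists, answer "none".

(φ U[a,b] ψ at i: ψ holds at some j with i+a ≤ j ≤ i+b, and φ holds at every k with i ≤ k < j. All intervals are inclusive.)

Need earliest j ≥ 1 with ((right & up) U[1,1] up), and !right at every k in [1,j-1].
  j=1: rhs fails.
  j=2: rhs fails.
  j=3: rhs fails.
  j=4: rhs fails.
  j=5: rhs fails.
  j=6: rhs fails.
  j=7: rhs holds; lhs holds on [1,6]. k = 6.

6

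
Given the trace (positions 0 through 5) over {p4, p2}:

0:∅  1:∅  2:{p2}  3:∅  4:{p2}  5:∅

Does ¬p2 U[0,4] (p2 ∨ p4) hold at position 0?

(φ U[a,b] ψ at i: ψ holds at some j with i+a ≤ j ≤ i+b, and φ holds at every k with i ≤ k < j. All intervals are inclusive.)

Yes

Need some j in [0,4] with (p2 ∨ p4), and ¬p2 at every k in [0,j-1].
  j=0: (p2 ∨ p4) false.
  j=1: (p2 ∨ p4) false.
  j=2: (p2 ∨ p4) holds; ¬p2 holds at every k in [0,1] → satisfied.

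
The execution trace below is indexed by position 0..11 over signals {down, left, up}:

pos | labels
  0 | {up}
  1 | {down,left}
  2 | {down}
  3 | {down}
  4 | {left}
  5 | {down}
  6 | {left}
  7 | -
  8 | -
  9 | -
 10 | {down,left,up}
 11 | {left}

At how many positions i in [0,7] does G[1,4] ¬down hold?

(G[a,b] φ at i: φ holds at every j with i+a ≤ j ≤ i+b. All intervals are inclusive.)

1

Evaluate at each i in [0,7]:
  i=0: ✗ (fails at j=1)
  i=1: ✗ (fails at j=2)
  i=2: ✗ (fails at j=3)
  i=3: ✗ (fails at j=5)
  i=4: ✗ (fails at j=5)
  i=5: ✓ (all of [6,9])
  i=6: ✗ (fails at j=10)
  i=7: ✗ (fails at j=10)
Positions where it holds: {5} → 1.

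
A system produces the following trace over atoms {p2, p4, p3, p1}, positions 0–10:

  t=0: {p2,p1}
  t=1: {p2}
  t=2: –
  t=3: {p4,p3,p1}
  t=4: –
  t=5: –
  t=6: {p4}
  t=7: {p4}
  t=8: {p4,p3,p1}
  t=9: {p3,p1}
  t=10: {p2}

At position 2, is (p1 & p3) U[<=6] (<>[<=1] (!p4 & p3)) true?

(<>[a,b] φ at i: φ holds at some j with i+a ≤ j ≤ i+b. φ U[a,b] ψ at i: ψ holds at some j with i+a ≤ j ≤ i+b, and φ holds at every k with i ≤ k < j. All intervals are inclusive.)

Need some j in [2,8] with <>[<=1] (!p4 & p3), and (p1 & p3) at every k in [2,j-1].
  j=2: <>[<=1] (!p4 & p3) — fails (none in [2,3]).
  j=3: <>[<=1] (!p4 & p3) — fails (none in [3,4]).
  j=4: <>[<=1] (!p4 & p3) — fails (none in [4,5]).
  j=5: <>[<=1] (!p4 & p3) — fails (none in [5,6]).
  j=6: <>[<=1] (!p4 & p3) — fails (none in [6,7]).
  j=7: <>[<=1] (!p4 & p3) — fails (none in [7,8]).
  j=8: <>[<=1] (!p4 & p3) holds, but (p1 & p3) fails at k=2 → not this j.
No j in the window works → until fails.

No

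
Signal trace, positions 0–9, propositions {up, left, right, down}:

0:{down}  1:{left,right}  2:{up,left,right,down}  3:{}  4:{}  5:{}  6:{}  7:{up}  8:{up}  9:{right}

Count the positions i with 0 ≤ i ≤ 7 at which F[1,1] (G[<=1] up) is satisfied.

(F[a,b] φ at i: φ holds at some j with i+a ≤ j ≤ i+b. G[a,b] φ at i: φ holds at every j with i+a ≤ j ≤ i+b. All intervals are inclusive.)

1

Evaluate at each i in [0,7]:
  i=0: ✗ (none in [1,1])
  i=1: ✗ (none in [2,2])
  i=2: ✗ (none in [3,3])
  i=3: ✗ (none in [4,4])
  i=4: ✗ (none in [5,5])
  i=5: ✗ (none in [6,6])
  i=6: ✓ (witness j=7)
  i=7: ✗ (none in [8,8])
Positions where it holds: {6} → 1.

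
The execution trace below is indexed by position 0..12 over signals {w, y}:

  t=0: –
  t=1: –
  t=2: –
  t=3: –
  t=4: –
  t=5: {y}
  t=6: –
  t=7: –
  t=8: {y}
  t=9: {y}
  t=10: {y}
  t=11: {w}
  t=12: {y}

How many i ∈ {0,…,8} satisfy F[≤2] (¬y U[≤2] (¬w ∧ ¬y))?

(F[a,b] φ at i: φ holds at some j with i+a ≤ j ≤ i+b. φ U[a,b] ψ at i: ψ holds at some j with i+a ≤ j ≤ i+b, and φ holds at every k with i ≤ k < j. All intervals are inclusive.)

8

Evaluate at each i in [0,8]:
  i=0: ✓ (witness j=0)
  i=1: ✓ (witness j=1)
  i=2: ✓ (witness j=2)
  i=3: ✓ (witness j=3)
  i=4: ✓ (witness j=4)
  i=5: ✓ (witness j=6)
  i=6: ✓ (witness j=6)
  i=7: ✓ (witness j=7)
  i=8: ✗ (none in [8,10])
Positions where it holds: {0, 1, 2, 3, 4, 5, 6, 7} → 8.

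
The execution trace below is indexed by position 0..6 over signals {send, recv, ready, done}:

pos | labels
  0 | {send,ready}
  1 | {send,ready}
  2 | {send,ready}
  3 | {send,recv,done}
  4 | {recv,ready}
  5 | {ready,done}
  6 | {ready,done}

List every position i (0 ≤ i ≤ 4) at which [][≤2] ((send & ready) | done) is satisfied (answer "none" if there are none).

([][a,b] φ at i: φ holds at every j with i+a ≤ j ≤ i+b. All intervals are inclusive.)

0, 1

Evaluate at each i in [0,4]:
  i=0: ✓ (all of [0,2])
  i=1: ✓ (all of [1,3])
  i=2: ✗ (fails at j=4)
  i=3: ✗ (fails at j=4)
  i=4: ✗ (fails at j=4)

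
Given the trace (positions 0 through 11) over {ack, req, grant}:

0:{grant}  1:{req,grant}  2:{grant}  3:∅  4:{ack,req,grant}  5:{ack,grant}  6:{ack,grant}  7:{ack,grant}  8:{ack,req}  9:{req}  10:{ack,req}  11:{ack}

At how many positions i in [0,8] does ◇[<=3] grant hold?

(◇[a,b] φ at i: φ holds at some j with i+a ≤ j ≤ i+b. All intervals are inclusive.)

8

Evaluate at each i in [0,8]:
  i=0: ✓ (witness j=0)
  i=1: ✓ (witness j=1)
  i=2: ✓ (witness j=2)
  i=3: ✓ (witness j=4)
  i=4: ✓ (witness j=4)
  i=5: ✓ (witness j=5)
  i=6: ✓ (witness j=6)
  i=7: ✓ (witness j=7)
  i=8: ✗ (none in [8,11])
Positions where it holds: {0, 1, 2, 3, 4, 5, 6, 7} → 8.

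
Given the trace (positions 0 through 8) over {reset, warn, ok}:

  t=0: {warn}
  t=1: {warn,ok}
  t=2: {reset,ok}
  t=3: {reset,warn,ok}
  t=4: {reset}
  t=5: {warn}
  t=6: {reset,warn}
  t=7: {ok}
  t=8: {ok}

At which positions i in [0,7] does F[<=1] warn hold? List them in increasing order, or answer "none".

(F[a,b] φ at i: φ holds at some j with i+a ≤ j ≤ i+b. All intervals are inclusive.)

0, 1, 2, 3, 4, 5, 6

Evaluate at each i in [0,7]:
  i=0: ✓ (witness j=0)
  i=1: ✓ (witness j=1)
  i=2: ✓ (witness j=3)
  i=3: ✓ (witness j=3)
  i=4: ✓ (witness j=5)
  i=5: ✓ (witness j=5)
  i=6: ✓ (witness j=6)
  i=7: ✗ (none in [7,8])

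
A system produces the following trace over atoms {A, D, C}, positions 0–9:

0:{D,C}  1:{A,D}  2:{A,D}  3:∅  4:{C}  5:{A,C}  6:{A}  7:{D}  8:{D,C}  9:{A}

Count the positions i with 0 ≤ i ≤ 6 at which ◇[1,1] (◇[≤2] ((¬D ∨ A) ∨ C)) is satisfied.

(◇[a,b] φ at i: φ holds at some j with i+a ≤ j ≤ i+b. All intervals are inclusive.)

7

Evaluate at each i in [0,6]:
  i=0: ✓ (witness j=1)
  i=1: ✓ (witness j=2)
  i=2: ✓ (witness j=3)
  i=3: ✓ (witness j=4)
  i=4: ✓ (witness j=5)
  i=5: ✓ (witness j=6)
  i=6: ✓ (witness j=7)
Positions where it holds: {0, 1, 2, 3, 4, 5, 6} → 7.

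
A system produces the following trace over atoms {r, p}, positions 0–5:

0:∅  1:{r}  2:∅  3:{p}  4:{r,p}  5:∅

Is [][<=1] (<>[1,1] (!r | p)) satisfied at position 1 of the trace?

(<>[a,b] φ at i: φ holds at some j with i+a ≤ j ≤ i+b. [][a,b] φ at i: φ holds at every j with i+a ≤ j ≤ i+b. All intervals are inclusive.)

Holds

Check <>[1,1] (!r | p) at every j in [1,2]:
  j=1: holds (witness at 2)
  j=2: holds (witness at 3)
All positions satisfy it → formula holds.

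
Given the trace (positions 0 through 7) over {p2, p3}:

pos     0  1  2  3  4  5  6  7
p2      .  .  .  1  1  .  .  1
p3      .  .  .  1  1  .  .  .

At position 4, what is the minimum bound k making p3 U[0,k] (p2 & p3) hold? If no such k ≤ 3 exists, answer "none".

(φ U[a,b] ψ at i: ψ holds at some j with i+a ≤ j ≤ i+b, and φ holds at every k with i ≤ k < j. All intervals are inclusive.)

Need earliest j ≥ 4 with (p2 & p3), and p3 at every k in [4,j-1].
  j=4: rhs holds (empty prefix). k = 0.

0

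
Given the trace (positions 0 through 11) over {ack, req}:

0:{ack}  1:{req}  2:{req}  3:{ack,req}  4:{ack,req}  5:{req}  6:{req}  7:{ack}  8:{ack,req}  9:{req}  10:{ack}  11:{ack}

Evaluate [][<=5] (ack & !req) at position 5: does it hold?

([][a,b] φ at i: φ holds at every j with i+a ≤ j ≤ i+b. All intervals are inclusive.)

False

Check (ack & !req) at every j in [5,10]:
  j=5: false
  j=6: false
  j=7: true
  j=8: false
  j=9: false
  j=10: true
Fails at j=5 → formula fails.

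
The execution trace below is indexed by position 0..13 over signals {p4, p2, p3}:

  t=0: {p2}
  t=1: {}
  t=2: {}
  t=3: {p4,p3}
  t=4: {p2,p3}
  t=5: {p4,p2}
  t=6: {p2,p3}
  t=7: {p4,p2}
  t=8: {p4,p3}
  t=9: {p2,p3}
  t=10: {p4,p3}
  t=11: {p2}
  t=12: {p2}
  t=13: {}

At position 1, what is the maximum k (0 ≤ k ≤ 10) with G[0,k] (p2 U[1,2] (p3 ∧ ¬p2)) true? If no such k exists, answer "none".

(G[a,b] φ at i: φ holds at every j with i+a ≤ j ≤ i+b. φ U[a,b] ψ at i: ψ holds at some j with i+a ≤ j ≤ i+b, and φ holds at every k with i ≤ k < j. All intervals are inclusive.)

(p2 U[1,2] (p3 ∧ ¬p2)) must hold from j=1 onward; find where it first fails.
  j=1: fails → no k works.

none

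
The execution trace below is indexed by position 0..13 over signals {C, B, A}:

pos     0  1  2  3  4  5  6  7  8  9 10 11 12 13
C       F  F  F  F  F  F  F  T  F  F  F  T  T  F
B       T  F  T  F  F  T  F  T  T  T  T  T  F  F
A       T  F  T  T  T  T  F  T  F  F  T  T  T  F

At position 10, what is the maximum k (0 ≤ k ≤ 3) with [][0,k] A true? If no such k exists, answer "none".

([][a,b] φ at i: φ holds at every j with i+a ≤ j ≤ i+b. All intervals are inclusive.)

2

A must hold from j=10 onward; find where it first fails.
  j=10: holds
  j=11: holds
  j=12: holds
  j=13: fails
Holds on [10,12], so largest k = 2.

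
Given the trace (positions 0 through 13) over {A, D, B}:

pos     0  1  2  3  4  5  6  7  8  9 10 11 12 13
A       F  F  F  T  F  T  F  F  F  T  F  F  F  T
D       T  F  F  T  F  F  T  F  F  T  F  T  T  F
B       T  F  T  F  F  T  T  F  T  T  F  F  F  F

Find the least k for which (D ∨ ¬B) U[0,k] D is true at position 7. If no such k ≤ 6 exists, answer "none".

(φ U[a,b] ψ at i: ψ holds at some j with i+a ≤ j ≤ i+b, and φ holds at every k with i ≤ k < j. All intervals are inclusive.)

none

Need earliest j ≥ 7 with D, and (D ∨ ¬B) at every k in [7,j-1].
  j=7: rhs fails.
  j=8: rhs fails.
  j=9: rhs holds but lhs fails at k=8.
  j=10: rhs fails.
  j=11: rhs holds but lhs fails at k=8.
  j=12: rhs holds but lhs fails at k=8.
  j=13: rhs fails.
No witness within the range → none.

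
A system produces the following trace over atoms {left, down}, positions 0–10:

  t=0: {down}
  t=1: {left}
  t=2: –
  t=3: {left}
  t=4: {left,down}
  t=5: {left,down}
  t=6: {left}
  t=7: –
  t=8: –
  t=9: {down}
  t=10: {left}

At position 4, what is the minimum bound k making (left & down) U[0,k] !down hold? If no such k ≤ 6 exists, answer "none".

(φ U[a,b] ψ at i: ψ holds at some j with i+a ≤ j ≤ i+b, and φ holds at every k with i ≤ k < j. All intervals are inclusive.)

Need earliest j ≥ 4 with !down, and (left & down) at every k in [4,j-1].
  j=4: rhs fails.
  j=5: rhs fails.
  j=6: rhs holds; lhs holds on [4,5]. k = 2.

2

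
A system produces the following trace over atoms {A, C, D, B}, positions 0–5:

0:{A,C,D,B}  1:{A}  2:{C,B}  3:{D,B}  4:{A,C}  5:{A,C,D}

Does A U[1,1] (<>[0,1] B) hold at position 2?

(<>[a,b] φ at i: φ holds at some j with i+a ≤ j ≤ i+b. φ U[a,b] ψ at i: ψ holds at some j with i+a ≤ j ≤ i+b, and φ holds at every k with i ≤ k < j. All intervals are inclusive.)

Need some j in [3,3] with <>[0,1] B, and A at every k in [2,j-1].
  j=3: <>[0,1] B holds, but A fails at k=2 → not this j.
No j in the window works → until fails.

No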